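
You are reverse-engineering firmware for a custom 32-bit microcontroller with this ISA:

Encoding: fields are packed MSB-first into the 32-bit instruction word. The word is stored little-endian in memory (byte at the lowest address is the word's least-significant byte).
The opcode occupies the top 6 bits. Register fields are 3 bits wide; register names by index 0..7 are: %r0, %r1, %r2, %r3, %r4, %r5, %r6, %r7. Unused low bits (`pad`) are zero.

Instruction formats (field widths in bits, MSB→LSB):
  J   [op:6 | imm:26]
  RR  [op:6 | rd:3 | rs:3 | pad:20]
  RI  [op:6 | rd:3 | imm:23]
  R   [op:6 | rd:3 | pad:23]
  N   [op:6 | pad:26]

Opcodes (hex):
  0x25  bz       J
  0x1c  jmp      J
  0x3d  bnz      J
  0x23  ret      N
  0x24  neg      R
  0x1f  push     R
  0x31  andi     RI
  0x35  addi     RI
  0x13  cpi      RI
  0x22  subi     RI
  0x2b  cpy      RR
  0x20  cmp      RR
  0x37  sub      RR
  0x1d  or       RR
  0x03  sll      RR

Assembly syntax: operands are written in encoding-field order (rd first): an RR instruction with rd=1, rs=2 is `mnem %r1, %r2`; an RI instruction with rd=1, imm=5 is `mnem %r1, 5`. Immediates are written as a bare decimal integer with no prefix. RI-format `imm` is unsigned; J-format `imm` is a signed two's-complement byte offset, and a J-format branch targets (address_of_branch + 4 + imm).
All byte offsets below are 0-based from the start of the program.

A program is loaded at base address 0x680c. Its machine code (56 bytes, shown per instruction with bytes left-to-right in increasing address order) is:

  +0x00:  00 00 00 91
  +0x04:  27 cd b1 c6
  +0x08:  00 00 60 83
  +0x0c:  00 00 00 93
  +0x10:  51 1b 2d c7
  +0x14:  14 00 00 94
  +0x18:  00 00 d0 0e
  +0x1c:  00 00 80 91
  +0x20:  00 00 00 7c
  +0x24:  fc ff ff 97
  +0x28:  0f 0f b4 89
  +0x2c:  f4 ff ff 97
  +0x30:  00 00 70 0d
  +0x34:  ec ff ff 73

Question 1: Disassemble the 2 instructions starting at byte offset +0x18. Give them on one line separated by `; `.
sll %r5, %r5; neg %r3

@+18  little-endian(00 00 d0 0e) = 0x0ed00000
  top 6b → 0x3 → sll [RR]
  rd: (w>>23)&0x7=0x5 → %r5
  rs: (w>>20)&0x7=0x5 → %r5
@+1c  little-endian(00 00 80 91) = 0x91800000
  top 6b → 0x24 → neg [R]
  rd: (w>>23)&0x7=0x3 → %r3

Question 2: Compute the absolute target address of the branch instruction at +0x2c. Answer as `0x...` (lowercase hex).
@+2c  little-endian(f4 ff ff 97) = 0x97fffff4
  top 6b → 0x25 → bz [J]
  imm@[25:0]=0x3fffff4 (s26→-12) ⇒ -12
  target = base 0x680c + off 0x2c + 4 + imm -12 = 0x6830

0x6830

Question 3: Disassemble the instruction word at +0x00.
neg %r2

[00] 00 00 00 91 → 0x91000000
  op=0x91000000>>26=0x24 ⇒ neg (R)
  rd@[25:23]=0x2 ⇒ %r2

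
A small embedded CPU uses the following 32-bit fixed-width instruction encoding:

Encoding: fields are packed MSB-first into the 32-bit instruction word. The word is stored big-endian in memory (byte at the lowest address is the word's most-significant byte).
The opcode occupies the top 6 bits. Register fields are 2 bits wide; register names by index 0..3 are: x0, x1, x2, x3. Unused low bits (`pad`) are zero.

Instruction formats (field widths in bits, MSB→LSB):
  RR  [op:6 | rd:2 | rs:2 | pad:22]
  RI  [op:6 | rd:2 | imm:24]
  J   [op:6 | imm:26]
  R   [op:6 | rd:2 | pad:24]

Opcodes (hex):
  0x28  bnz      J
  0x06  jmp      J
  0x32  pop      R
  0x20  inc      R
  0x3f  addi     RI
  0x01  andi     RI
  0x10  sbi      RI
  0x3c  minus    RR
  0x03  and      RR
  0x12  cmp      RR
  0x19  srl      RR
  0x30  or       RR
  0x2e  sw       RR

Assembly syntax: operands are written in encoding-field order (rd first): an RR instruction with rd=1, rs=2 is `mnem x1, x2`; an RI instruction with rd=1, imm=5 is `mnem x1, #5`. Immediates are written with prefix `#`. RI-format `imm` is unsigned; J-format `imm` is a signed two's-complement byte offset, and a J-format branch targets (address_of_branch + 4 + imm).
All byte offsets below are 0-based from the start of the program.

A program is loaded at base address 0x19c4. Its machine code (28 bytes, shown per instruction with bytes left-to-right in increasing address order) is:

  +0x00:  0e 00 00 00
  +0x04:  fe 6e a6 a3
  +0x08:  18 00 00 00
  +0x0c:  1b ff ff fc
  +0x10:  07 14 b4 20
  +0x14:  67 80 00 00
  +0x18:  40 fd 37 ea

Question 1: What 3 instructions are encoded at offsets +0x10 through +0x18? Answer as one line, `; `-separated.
andi x3, #1356832; srl x3, x2; sbi x0, #16594922

@+10  big-endian(07 14 b4 20) = 0x0714b420
  op=0x0714b420>>26=0x1 ⇒ andi (RI)
  [25:24] rd=3 = x3
  [23:0] imm=1356832 = #1356832
@+14  big-endian(67 80 00 00) = 0x67800000
  op=0x67800000>>26=0x19 ⇒ srl (RR)
  [25:24] rd=3 = x3
  [23:22] rs=2 = x2
@+18  big-endian(40 fd 37 ea) = 0x40fd37ea
  op=0x40fd37ea>>26=0x10 ⇒ sbi (RI)
  [25:24] rd=0 = x0
  [23:0] imm=16594922 = #16594922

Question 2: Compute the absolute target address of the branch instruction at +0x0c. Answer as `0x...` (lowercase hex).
0x19d0

off 0x0c: read 1b ff ff fc as big → 0x1bfffffc
  op=0x1bfffffc>>26=0x6 ⇒ jmp (J)
  imm@[25:0]=0x3fffffc (s26→-4) ⇒ #-4
  target = base 0x19c4 + off 0x0c + 4 + imm -4 = 0x19d0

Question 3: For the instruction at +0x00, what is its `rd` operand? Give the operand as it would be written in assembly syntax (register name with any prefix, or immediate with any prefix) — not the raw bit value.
x2

@+00  big-endian(0e 00 00 00) = 0x0e000000
  top 6b → 0x3 → and [RR]
  [25:24] rd=2 = x2
  [23:22] rs=0 = x0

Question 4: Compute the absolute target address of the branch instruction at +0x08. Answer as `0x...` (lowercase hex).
0x19d0

@+08  big-endian(18 00 00 00) = 0x18000000
  op=0x18000000>>26=0x6 ⇒ jmp (J)
  imm: (w>>0)&0x3ffffff=0x0 → #0
  target = base 0x19c4 + off 0x08 + 4 + imm 0 = 0x19d0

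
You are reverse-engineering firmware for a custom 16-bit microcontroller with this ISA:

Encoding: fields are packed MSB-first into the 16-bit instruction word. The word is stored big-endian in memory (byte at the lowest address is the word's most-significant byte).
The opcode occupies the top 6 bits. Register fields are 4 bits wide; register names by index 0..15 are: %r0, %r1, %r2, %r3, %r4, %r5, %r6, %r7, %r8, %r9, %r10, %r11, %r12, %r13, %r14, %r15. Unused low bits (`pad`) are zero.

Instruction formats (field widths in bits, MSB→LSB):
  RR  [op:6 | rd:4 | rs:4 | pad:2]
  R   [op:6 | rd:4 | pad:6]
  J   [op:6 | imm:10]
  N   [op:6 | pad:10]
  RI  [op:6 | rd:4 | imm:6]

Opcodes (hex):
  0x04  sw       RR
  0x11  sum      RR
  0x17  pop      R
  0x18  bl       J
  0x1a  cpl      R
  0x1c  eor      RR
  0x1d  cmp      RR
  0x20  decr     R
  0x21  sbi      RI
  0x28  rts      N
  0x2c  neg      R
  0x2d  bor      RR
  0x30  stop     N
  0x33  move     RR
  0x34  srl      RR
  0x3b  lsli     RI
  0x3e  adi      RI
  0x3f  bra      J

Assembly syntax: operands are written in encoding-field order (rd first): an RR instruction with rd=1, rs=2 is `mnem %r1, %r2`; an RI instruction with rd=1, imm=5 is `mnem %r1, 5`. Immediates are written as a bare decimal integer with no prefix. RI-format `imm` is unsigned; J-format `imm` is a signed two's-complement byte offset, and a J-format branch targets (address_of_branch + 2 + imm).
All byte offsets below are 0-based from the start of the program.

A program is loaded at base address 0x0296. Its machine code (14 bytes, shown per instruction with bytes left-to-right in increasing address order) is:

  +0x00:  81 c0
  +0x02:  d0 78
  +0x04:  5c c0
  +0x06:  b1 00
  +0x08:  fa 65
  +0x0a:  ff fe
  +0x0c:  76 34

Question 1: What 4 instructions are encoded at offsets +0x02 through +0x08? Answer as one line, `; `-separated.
@+02  big-endian(d0 78) = 0xd078
  opcode bits[15:10]=0x34: srl/RR
  rd: (w>>6)&0xf=0x1 → %r1
  rs: (w>>2)&0xf=0xe → %r14
@+04  big-endian(5c c0) = 0x5cc0
  opcode bits[15:10]=0x17: pop/R
  rd: (w>>6)&0xf=0x3 → %r3
@+06  big-endian(b1 00) = 0xb100
  opcode bits[15:10]=0x2c: neg/R
  rd: (w>>6)&0xf=0x4 → %r4
@+08  big-endian(fa 65) = 0xfa65
  opcode bits[15:10]=0x3e: adi/RI
  rd: (w>>6)&0xf=0x9 → %r9
  imm: (w>>0)&0x3f=0x25 → 37

srl %r1, %r14; pop %r3; neg %r4; adi %r9, 37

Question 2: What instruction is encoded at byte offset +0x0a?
bra -2

off 0x0a: read ff fe as big → 0xfffe
  op=0xfffe>>10=0x3f ⇒ bra (J)
  imm: (w>>0)&0x3ff=0x3fe (s10→-2) → -2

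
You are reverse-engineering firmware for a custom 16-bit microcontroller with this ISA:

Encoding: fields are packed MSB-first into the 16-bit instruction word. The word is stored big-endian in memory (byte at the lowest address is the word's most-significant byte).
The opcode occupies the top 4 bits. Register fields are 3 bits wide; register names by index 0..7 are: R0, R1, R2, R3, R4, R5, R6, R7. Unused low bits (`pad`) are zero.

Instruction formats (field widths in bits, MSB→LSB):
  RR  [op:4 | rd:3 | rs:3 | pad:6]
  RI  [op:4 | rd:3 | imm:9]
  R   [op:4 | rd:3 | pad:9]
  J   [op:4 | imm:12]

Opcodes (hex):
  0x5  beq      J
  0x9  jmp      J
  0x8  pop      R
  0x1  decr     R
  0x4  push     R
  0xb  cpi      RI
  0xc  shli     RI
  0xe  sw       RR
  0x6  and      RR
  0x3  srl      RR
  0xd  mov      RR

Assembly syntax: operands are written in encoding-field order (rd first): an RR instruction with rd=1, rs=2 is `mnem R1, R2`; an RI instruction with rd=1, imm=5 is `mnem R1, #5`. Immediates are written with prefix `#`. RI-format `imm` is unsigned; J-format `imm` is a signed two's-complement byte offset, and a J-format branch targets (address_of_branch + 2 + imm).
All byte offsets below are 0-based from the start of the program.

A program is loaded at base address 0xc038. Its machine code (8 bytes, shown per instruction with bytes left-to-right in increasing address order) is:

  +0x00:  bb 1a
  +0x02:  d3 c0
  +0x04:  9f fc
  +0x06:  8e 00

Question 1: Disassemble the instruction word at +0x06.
+0x06: 8e 00 ⇒ word 0x8e00 (big)
  opcode bits[15:12]=0x8: pop/R
  rd@[11:9]=0x7 ⇒ R7

pop R7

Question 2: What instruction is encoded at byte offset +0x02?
+0x02: d3 c0 ⇒ word 0xd3c0 (big)
  top 4b → 0xd → mov [RR]
  rd: (w>>9)&0x7=0x1 → R1
  rs: (w>>6)&0x7=0x7 → R7

mov R1, R7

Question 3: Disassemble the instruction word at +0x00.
cpi R5, #282

[00] bb 1a → 0xbb1a
  op=0xbb1a>>12=0xb ⇒ cpi (RI)
  rd: (w>>9)&0x7=0x5 → R5
  imm: (w>>0)&0x1ff=0x11a → #282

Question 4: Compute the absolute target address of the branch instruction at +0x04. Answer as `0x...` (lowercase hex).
[04] 9f fc → 0x9ffc
  op=0x9ffc>>12=0x9 ⇒ jmp (J)
  imm@[11:0]=0xffc (s12→-4) ⇒ #-4
  target = base 0xc038 + off 0x04 + 2 + imm -4 = 0xc03a

0xc03a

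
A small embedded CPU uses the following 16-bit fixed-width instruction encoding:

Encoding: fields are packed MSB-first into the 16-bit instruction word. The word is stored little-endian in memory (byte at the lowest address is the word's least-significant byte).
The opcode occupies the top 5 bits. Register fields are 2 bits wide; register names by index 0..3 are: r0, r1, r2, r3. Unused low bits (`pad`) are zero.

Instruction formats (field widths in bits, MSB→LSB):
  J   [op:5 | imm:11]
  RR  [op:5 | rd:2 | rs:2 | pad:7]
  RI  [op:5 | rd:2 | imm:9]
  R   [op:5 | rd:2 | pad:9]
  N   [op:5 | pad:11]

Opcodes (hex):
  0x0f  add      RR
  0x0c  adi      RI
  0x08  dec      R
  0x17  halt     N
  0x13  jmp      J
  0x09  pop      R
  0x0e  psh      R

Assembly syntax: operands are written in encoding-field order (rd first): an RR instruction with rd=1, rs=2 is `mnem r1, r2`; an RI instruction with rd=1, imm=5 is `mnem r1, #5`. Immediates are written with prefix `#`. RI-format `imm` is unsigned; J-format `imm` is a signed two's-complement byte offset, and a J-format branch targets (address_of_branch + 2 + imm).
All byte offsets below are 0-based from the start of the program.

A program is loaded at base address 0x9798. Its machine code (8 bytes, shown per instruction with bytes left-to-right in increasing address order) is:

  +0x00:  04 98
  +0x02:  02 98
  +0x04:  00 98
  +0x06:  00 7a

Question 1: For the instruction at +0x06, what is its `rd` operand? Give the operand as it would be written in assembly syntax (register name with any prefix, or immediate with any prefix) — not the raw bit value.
off 0x06: read 00 7a as little → 0x7a00
  top 5b → 0xf → add [RR]
  rd@[10:9]=0x1 ⇒ r1
  rs@[8:7]=0x0 ⇒ r0

r1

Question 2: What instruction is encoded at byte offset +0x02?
[02] 02 98 → 0x9802
  opcode bits[15:11]=0x13: jmp/J
  imm: (w>>0)&0x7ff=0x2 → #2

jmp #2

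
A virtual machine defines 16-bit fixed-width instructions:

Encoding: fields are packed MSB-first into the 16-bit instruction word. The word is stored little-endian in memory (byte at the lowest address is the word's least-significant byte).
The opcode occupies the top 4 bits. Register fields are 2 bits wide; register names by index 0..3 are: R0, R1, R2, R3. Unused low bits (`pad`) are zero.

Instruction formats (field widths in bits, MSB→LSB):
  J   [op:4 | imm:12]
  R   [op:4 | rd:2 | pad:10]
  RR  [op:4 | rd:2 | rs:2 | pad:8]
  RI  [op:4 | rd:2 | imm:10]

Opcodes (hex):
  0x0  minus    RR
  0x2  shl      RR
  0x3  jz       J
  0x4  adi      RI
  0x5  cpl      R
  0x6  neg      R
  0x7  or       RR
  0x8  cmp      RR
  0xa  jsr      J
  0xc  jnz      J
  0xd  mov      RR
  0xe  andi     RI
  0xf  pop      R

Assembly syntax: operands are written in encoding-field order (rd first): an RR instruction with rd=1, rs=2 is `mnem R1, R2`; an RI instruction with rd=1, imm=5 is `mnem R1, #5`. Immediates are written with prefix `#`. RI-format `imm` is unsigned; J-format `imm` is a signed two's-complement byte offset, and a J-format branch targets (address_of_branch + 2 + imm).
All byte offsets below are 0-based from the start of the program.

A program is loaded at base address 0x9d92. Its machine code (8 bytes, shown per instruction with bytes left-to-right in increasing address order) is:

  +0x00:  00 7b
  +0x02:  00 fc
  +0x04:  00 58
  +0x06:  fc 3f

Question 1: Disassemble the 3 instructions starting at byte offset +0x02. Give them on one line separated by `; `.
@+02  little-endian(00 fc) = 0xfc00
  top 4b → 0xf → pop [R]
  rd@[11:10]=0x3 ⇒ R3
@+04  little-endian(00 58) = 0x5800
  top 4b → 0x5 → cpl [R]
  rd@[11:10]=0x2 ⇒ R2
@+06  little-endian(fc 3f) = 0x3ffc
  top 4b → 0x3 → jz [J]
  imm@[11:0]=0xffc (s12→-4) ⇒ #-4

pop R3; cpl R2; jz #-4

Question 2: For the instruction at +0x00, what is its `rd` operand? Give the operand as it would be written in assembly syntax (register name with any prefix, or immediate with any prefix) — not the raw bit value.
R2

[00] 00 7b → 0x7b00
  opcode bits[15:12]=0x7: or/RR
  rd: (w>>10)&0x3=0x2 → R2
  rs: (w>>8)&0x3=0x3 → R3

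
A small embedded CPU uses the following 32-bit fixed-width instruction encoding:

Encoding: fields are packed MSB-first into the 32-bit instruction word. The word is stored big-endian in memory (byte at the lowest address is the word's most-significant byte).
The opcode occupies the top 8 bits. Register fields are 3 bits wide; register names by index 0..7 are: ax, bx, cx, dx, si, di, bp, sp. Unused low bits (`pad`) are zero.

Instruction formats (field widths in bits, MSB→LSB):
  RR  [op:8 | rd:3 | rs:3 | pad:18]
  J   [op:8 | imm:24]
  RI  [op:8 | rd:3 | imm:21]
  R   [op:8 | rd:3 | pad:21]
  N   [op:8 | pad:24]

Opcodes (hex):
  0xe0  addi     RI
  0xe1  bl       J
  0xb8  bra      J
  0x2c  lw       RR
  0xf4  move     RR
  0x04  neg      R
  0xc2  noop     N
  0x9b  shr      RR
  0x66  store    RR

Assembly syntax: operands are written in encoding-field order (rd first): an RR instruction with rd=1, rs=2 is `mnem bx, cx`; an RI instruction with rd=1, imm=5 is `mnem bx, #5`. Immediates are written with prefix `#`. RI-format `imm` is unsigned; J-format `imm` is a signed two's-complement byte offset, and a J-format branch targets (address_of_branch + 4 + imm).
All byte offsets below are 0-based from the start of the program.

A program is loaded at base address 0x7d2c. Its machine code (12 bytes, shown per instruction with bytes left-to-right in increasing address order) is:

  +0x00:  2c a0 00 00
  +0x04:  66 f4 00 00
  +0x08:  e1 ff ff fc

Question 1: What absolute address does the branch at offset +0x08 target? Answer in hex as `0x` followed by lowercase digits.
0x7d34

@+08  big-endian(e1 ff ff fc) = 0xe1fffffc
  opcode bits[31:24]=0xe1: bl/J
  imm@[23:0]=0xfffffc (s24→-4) ⇒ #-4
  target = base 0x7d2c + off 0x08 + 4 + imm -4 = 0x7d34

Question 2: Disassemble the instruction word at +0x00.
[00] 2c a0 00 00 → 0x2ca00000
  op=0x2ca00000>>24=0x2c ⇒ lw (RR)
  rd@[23:21]=0x5 ⇒ di
  rs@[20:18]=0x0 ⇒ ax

lw di, ax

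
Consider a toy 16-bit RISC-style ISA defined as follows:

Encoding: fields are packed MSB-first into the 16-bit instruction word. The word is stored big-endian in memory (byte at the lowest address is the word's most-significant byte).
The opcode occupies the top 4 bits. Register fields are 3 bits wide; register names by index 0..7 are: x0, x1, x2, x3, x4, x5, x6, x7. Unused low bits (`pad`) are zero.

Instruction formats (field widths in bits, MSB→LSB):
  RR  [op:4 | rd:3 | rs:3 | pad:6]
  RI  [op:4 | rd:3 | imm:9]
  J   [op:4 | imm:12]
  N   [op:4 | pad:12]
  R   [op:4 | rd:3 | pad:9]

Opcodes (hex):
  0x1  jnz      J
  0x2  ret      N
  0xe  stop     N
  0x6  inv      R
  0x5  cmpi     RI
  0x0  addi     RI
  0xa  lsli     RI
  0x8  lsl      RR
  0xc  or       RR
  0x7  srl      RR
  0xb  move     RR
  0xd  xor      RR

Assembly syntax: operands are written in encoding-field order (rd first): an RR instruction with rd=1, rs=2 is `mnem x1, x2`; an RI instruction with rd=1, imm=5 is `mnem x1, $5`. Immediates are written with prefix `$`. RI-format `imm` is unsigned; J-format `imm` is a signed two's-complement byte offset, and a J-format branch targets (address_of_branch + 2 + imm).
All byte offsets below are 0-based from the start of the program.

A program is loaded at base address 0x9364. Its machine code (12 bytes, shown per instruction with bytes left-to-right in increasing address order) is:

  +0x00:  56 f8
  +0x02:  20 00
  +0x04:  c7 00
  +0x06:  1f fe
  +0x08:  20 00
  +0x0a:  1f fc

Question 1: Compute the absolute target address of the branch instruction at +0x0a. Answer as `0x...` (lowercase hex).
0x936c

@+0a  big-endian(1f fc) = 0x1ffc
  op=0x1ffc>>12=0x1 ⇒ jnz (J)
  imm@[11:0]=0xffc (s12→-4) ⇒ $-4
  target = base 0x9364 + off 0x0a + 2 + imm -4 = 0x936c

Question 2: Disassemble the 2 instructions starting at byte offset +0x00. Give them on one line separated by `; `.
cmpi x3, $248; ret

+0x00: 56 f8 ⇒ word 0x56f8 (big)
  opcode bits[15:12]=0x5: cmpi/RI
  rd: (w>>9)&0x7=0x3 → x3
  imm: (w>>0)&0x1ff=0xf8 → $248
+0x02: 20 00 ⇒ word 0x2000 (big)
  opcode bits[15:12]=0x2: ret/N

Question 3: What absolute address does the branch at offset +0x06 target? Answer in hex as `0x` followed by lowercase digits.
off 0x06: read 1f fe as big → 0x1ffe
  opcode bits[15:12]=0x1: jnz/J
  [11:0] imm=4094 (s12→-2) = $-2
  target = base 0x9364 + off 0x06 + 2 + imm -2 = 0x936a

0x936a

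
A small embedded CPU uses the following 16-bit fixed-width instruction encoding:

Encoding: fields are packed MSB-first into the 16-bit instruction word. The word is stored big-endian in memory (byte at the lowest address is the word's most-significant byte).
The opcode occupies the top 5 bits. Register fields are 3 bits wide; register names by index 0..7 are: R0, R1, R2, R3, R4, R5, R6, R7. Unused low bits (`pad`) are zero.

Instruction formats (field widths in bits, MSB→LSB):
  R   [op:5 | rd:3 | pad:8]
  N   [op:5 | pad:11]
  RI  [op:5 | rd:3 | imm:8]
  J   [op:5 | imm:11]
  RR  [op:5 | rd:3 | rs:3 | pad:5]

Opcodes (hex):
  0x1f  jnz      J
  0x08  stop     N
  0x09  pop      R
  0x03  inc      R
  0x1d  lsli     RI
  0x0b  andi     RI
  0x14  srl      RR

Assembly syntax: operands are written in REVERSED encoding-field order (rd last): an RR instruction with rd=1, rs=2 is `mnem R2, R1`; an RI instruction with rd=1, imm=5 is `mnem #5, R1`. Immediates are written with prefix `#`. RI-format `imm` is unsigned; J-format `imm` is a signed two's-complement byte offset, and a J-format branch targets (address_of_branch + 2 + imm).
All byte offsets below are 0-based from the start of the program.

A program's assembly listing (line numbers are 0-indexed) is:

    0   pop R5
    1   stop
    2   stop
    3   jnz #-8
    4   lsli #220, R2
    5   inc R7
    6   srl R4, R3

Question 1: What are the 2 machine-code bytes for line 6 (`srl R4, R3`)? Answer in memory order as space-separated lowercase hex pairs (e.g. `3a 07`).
L6: srl op=0x14:5|rd=3:3|rs=4:3|pad=0:5 ⇒ 0xa380 ⇒ big a3 80

a3 80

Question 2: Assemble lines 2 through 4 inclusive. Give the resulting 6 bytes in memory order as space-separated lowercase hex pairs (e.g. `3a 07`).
2. stop fields op=0x8:5|pad=0:11 → word 4000h → 40 00
3. jnz fields op=0x1f:5|imm=-8:11 → word fff8h → ff f8
4. lsli fields op=0x1d:5|rd=2:3|imm=220:8 → word eadch → ea dc

40 00 ff f8 ea dc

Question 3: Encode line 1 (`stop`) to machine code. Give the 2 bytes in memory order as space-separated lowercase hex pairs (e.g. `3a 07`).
40 00

1. stop fields op=0x8:5|pad=0:11 → word 4000h → 40 00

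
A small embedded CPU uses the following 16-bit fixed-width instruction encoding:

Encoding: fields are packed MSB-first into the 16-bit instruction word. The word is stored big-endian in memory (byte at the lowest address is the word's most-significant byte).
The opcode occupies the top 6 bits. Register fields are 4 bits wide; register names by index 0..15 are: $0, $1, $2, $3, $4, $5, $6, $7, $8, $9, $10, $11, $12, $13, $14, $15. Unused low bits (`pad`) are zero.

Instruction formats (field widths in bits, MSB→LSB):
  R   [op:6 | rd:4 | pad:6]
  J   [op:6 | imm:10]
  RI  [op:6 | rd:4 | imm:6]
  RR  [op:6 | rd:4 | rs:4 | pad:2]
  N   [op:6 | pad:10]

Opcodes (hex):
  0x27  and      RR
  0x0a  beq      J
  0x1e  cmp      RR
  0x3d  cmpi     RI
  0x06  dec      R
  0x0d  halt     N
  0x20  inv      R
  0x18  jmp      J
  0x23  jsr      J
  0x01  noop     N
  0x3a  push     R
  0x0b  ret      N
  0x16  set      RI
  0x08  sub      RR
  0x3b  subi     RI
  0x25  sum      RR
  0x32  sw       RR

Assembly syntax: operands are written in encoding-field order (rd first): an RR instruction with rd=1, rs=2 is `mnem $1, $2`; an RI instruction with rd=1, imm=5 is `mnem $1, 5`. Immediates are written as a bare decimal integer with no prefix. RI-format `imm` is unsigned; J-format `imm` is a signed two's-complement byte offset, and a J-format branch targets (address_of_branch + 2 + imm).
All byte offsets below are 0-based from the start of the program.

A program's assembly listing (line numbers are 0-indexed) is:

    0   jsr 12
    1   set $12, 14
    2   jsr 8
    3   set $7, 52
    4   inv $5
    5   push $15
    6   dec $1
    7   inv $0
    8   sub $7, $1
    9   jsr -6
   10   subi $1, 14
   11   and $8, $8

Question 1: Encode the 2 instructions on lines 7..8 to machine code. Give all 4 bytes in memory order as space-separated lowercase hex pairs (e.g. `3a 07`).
80 00 21 c4

7. inv fields op=0x20:6|rd=0:4|pad=0:6 → word 8000h → 80 00
8. sub fields op=0x8:6|rd=7:4|rs=1:4|pad=0:2 → word 21c4h → 21 c4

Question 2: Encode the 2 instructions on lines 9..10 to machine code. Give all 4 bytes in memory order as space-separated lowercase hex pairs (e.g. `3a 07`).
8f fa ec 4e

line 9 (jsr): pack op=0x23:6|imm=-6:10 = 0x8ffa; big→ 8f fa
line 10 (subi): pack op=0x3b:6|rd=1:4|imm=14:6 = 0xec4e; big→ ec 4e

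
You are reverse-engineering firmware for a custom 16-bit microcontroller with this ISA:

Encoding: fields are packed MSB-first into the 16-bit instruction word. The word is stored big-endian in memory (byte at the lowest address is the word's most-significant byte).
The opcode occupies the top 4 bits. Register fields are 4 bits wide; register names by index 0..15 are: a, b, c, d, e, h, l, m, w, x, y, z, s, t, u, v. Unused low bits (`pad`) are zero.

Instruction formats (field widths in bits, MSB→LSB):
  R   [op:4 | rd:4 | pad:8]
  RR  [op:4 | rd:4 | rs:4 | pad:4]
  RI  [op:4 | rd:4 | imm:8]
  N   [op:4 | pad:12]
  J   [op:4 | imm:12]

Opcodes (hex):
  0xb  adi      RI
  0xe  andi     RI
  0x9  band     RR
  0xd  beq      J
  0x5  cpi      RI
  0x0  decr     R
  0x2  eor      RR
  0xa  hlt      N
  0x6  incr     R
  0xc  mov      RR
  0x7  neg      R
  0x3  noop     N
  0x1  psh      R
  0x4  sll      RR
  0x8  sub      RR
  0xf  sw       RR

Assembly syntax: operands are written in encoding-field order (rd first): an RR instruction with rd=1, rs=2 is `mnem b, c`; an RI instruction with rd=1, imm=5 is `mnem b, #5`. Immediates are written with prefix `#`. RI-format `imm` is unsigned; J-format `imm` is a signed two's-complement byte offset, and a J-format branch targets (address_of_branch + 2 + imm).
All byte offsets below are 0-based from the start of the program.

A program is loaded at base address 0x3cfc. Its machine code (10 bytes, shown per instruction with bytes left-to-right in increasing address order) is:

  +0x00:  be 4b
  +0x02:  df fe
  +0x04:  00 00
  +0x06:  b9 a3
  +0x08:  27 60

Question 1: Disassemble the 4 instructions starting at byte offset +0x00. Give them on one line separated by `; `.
+0x00: be 4b ⇒ word 0xbe4b (big)
  opcode bits[15:12]=0xb: adi/RI
  rd@[11:8]=0xe ⇒ u
  imm@[7:0]=0x4b ⇒ #75
+0x02: df fe ⇒ word 0xdffe (big)
  opcode bits[15:12]=0xd: beq/J
  imm@[11:0]=0xffe (s12→-2) ⇒ #-2
+0x04: 00 00 ⇒ word 0x0000 (big)
  opcode bits[15:12]=0x0: decr/R
  rd@[11:8]=0x0 ⇒ a
+0x06: b9 a3 ⇒ word 0xb9a3 (big)
  opcode bits[15:12]=0xb: adi/RI
  rd@[11:8]=0x9 ⇒ x
  imm@[7:0]=0xa3 ⇒ #163

adi u, #75; beq #-2; decr a; adi x, #163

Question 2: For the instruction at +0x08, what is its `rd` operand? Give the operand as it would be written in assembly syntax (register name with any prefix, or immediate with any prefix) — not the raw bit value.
off 0x08: read 27 60 as big → 0x2760
  opcode bits[15:12]=0x2: eor/RR
  [11:8] rd=7 = m
  [7:4] rs=6 = l

m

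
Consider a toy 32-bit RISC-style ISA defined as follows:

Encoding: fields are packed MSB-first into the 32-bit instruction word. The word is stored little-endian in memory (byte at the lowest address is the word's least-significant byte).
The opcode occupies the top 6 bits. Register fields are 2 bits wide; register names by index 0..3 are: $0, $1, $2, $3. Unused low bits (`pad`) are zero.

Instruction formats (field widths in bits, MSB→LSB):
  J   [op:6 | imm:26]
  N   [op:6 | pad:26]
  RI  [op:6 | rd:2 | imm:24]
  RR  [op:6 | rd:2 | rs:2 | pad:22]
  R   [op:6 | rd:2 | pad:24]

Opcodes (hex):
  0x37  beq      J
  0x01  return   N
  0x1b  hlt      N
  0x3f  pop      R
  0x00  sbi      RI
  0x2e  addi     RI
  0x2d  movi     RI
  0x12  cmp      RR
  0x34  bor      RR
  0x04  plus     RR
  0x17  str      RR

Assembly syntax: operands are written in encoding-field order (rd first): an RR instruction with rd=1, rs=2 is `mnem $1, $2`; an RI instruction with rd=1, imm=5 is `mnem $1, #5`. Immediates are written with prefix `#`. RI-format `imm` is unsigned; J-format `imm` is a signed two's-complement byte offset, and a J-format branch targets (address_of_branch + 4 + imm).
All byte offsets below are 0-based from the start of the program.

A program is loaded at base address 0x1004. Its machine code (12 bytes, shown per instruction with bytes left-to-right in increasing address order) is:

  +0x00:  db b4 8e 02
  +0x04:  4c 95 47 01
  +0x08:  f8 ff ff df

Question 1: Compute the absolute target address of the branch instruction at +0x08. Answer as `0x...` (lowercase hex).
+0x08: f8 ff ff df ⇒ word 0xdffffff8 (little)
  opcode bits[31:26]=0x37: beq/J
  [25:0] imm=67108856 (s26→-8) = #-8
  target = base 0x1004 + off 0x08 + 4 + imm -8 = 0x1008

0x1008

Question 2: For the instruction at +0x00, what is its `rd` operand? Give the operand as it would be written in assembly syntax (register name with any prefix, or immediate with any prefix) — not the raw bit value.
$2

[00] db b4 8e 02 → 0x028eb4db
  top 6b → 0x0 → sbi [RI]
  [25:24] rd=2 = $2
  [23:0] imm=9352411 = #9352411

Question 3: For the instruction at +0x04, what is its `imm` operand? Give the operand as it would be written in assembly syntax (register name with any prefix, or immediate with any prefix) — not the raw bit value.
off 0x04: read 4c 95 47 01 as little → 0x0147954c
  top 6b → 0x0 → sbi [RI]
  [25:24] rd=1 = $1
  [23:0] imm=4691276 = #4691276

#4691276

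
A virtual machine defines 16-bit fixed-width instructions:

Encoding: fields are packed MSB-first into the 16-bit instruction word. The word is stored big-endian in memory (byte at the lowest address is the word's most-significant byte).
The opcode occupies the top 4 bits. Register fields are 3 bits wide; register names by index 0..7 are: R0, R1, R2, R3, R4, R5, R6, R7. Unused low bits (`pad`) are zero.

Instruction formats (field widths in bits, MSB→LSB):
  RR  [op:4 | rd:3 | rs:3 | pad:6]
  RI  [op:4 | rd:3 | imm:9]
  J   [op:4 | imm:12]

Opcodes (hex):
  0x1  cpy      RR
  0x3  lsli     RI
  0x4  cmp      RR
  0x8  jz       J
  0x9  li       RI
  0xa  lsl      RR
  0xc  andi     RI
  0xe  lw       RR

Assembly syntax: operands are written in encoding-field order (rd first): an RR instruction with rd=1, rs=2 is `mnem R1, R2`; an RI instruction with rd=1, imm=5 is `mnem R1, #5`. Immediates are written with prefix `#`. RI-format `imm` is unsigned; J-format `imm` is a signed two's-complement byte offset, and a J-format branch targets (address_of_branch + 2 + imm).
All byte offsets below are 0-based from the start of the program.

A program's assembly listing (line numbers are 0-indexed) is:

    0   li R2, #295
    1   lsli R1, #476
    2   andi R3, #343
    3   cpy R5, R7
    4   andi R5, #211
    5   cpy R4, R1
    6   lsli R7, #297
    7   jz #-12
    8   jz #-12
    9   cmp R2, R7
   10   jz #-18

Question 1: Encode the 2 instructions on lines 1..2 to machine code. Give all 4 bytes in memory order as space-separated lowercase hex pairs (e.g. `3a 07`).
line 1 (lsli): pack op=0x3:4|rd=1:3|imm=476:9 = 0x33dc; big→ 33 dc
line 2 (andi): pack op=0xc:4|rd=3:3|imm=343:9 = 0xc757; big→ c7 57

33 dc c7 57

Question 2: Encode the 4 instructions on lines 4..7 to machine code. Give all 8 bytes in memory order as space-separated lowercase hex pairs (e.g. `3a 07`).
ca d3 18 40 3f 29 8f f4

line 4 (andi): pack op=0xc:4|rd=5:3|imm=211:9 = 0xcad3; big→ ca d3
line 5 (cpy): pack op=0x1:4|rd=4:3|rs=1:3|pad=0:6 = 0x1840; big→ 18 40
line 6 (lsli): pack op=0x3:4|rd=7:3|imm=297:9 = 0x3f29; big→ 3f 29
line 7 (jz): pack op=0x8:4|imm=-12:12 = 0x8ff4; big→ 8f f4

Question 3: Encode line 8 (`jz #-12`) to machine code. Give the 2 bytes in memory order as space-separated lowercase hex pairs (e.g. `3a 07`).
8. jz fields op=0x8:4|imm=-12:12 → word 8ff4h → 8f f4

8f f4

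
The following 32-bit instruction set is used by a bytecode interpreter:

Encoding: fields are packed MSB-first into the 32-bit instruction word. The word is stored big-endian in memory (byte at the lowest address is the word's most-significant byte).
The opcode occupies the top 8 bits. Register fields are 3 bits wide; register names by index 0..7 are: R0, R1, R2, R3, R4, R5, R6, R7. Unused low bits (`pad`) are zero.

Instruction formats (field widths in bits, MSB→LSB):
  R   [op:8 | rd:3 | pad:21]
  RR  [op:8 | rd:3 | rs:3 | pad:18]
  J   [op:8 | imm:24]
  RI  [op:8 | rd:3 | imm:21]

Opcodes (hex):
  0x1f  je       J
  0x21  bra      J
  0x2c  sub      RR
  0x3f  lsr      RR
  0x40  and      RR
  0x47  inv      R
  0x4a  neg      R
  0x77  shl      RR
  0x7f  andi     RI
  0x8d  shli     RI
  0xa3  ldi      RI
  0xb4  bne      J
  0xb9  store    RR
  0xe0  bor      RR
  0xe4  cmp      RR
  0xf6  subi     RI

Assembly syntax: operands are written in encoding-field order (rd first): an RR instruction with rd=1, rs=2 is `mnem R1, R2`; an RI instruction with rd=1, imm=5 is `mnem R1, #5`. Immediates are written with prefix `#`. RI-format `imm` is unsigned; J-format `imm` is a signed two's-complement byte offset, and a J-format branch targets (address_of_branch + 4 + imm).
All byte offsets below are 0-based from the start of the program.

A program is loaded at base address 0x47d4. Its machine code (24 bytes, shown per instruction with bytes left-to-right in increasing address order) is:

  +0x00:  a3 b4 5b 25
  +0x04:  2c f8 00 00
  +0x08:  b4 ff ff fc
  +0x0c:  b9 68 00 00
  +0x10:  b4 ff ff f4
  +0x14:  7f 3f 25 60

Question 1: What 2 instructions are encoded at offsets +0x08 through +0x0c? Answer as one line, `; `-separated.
bne #-4; store R3, R2

@+08  big-endian(b4 ff ff fc) = 0xb4fffffc
  op=0xb4fffffc>>24=0xb4 ⇒ bne (J)
  imm@[23:0]=0xfffffc (s24→-4) ⇒ #-4
@+0c  big-endian(b9 68 00 00) = 0xb9680000
  op=0xb9680000>>24=0xb9 ⇒ store (RR)
  rd@[23:21]=0x3 ⇒ R3
  rs@[20:18]=0x2 ⇒ R2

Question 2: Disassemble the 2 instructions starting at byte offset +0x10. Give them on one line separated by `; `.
[10] b4 ff ff f4 → 0xb4fffff4
  opcode bits[31:24]=0xb4: bne/J
  [23:0] imm=16777204 (s24→-12) = #-12
[14] 7f 3f 25 60 → 0x7f3f2560
  opcode bits[31:24]=0x7f: andi/RI
  [23:21] rd=1 = R1
  [20:0] imm=2041184 = #2041184

bne #-12; andi R1, #2041184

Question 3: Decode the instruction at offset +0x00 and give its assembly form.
[00] a3 b4 5b 25 → 0xa3b45b25
  top 8b → 0xa3 → ldi [RI]
  [23:21] rd=5 = R5
  [20:0] imm=1334053 = #1334053

ldi R5, #1334053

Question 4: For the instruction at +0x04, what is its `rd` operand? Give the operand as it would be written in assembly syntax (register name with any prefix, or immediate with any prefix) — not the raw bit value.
R7

+0x04: 2c f8 00 00 ⇒ word 0x2cf80000 (big)
  op=0x2cf80000>>24=0x2c ⇒ sub (RR)
  rd@[23:21]=0x7 ⇒ R7
  rs@[20:18]=0x6 ⇒ R6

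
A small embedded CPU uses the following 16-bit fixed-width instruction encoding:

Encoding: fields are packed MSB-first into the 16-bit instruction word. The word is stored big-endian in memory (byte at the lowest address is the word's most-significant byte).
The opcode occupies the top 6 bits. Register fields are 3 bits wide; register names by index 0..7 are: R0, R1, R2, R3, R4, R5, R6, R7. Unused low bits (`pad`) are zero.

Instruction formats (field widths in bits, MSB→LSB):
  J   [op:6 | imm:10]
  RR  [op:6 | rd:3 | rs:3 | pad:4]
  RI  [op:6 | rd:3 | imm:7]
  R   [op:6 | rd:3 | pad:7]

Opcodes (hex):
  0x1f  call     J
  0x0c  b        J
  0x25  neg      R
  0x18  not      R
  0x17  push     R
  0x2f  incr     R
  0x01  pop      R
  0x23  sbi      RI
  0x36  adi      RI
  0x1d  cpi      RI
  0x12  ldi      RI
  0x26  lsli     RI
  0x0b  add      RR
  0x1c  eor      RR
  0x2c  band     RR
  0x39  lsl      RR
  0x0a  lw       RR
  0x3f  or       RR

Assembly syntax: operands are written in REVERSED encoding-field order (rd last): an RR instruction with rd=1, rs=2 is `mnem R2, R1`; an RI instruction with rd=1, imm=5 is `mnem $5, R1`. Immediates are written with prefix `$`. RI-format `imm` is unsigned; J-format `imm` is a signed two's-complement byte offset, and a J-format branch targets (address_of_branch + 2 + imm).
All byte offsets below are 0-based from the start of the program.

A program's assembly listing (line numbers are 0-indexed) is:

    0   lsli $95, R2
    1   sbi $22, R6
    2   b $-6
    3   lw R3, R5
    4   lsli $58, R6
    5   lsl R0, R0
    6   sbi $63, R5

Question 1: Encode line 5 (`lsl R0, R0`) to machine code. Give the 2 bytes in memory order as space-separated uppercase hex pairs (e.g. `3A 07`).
line 5 (lsl): pack op=0x39:6|rd=0:3|rs=0:3|pad=0:4 = 0xe400; big→ e4 00

E4 00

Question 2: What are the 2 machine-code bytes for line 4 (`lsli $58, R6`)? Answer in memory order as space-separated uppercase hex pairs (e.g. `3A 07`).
9B 3A

4. lsli fields op=0x26:6|rd=6:3|imm=58:7 → word 9b3ah → 9b 3a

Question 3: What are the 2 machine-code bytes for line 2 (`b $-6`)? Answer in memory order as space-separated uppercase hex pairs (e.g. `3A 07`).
L2: b op=0xc:6|imm=-6:10 ⇒ 0x33fa ⇒ big 33 fa

33 FA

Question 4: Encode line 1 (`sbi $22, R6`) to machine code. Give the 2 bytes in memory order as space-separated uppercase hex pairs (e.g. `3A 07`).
line 1 (sbi): pack op=0x23:6|rd=6:3|imm=22:7 = 0x8f16; big→ 8f 16

8F 16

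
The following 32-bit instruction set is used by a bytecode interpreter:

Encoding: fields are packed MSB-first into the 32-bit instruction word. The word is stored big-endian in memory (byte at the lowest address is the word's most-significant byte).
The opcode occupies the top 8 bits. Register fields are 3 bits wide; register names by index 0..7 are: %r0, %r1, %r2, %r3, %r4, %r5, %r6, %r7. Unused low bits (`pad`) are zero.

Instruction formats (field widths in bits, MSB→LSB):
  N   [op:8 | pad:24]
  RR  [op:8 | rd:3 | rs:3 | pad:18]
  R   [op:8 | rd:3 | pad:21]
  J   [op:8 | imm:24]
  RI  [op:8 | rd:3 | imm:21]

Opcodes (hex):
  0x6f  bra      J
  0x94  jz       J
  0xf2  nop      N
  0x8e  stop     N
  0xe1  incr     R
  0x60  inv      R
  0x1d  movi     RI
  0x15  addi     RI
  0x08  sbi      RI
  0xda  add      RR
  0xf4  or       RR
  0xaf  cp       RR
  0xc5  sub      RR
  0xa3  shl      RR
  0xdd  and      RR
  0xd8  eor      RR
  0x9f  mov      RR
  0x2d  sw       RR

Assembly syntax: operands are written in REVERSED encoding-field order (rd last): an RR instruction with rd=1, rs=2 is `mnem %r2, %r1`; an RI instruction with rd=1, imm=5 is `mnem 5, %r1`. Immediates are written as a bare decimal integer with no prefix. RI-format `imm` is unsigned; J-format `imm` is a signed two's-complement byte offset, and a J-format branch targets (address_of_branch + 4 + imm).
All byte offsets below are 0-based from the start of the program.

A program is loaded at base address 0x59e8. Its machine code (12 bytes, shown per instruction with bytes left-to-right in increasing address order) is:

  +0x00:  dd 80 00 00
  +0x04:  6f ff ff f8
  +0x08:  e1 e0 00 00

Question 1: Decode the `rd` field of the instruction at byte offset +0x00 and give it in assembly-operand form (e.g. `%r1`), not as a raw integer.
%r4

+0x00: dd 80 00 00 ⇒ word 0xdd800000 (big)
  top 8b → 0xdd → and [RR]
  rd@[23:21]=0x4 ⇒ %r4
  rs@[20:18]=0x0 ⇒ %r0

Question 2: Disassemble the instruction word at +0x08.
off 0x08: read e1 e0 00 00 as big → 0xe1e00000
  op=0xe1e00000>>24=0xe1 ⇒ incr (R)
  rd@[23:21]=0x7 ⇒ %r7

incr %r7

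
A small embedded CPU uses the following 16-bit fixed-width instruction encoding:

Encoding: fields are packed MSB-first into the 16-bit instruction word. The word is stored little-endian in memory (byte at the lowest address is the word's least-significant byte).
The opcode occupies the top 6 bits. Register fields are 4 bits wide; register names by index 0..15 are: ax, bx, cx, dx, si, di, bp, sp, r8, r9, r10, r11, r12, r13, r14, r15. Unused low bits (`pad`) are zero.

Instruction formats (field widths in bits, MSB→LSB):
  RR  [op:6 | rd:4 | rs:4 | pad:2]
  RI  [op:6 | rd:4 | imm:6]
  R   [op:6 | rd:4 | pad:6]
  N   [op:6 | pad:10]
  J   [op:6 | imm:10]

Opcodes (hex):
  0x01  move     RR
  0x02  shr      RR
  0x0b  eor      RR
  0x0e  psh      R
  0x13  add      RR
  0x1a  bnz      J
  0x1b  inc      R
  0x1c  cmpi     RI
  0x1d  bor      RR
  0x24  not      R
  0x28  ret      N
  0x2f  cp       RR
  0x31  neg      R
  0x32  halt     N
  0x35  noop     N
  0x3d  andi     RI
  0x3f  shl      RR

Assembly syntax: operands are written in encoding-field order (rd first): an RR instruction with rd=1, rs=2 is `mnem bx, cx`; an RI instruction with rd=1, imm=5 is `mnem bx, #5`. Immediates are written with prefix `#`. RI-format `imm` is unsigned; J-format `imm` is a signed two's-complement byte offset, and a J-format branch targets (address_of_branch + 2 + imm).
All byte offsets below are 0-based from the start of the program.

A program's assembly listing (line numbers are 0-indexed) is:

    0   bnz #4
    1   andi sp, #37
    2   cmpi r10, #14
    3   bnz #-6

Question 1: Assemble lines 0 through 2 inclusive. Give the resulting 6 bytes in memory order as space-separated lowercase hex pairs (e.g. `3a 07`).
04 68 e5 f5 8e 72

line 0 (bnz): pack op=0x1a:6|imm=4:10 = 0x6804; little→ 04 68
line 1 (andi): pack op=0x3d:6|rd=7:4|imm=37:6 = 0xf5e5; little→ e5 f5
line 2 (cmpi): pack op=0x1c:6|rd=10:4|imm=14:6 = 0x728e; little→ 8e 72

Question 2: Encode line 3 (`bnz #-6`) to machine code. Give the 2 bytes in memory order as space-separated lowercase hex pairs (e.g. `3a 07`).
3. bnz fields op=0x1a:6|imm=-6:10 → word 6bfah → fa 6b

fa 6b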